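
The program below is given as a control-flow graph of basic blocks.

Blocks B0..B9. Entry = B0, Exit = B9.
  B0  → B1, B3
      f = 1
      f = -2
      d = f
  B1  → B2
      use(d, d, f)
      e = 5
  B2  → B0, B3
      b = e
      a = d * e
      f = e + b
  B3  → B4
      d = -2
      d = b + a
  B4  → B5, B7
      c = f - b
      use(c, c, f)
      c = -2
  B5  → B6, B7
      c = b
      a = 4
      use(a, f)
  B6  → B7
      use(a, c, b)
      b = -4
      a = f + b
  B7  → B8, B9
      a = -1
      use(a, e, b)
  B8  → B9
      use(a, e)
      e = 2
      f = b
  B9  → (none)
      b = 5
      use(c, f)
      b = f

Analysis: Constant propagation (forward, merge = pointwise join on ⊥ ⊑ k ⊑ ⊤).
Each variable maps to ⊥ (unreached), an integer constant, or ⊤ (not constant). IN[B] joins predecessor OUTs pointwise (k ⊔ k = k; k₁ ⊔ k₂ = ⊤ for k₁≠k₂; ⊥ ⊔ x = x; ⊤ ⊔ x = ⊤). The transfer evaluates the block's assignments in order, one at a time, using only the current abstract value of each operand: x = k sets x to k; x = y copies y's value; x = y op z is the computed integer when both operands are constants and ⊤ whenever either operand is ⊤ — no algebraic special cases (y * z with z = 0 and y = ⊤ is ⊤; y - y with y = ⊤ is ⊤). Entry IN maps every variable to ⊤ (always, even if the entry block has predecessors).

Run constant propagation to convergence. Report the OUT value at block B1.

Answer: {a: ⊤, b: ⊤, c: ⊤, d: -2, e: 5, f: -2}

Trace:
Converged values:
  B0:  IN=(all ⊤)  OUT={d:-2, f:-2; rest ⊤}
  B1:  IN={d:-2, f:-2; rest ⊤}  OUT={d:-2, e:5, f:-2; rest ⊤}
  B2:  IN={d:-2, e:5, f:-2; rest ⊤}  OUT={a:-10, b:5, d:-2, e:5, f:10; rest ⊤}
  B3:  IN={d:-2; rest ⊤}  OUT=(all ⊤)
  B4:  IN=(all ⊤)  OUT={c:-2; rest ⊤}
  B5:  IN={c:-2; rest ⊤}  OUT={a:4; rest ⊤}
  B6:  IN={a:4; rest ⊤}  OUT={b:-4; rest ⊤}
  B7:  IN=(all ⊤)  OUT={a:-1; rest ⊤}
  B8:  IN={a:-1; rest ⊤}  OUT={a:-1, e:2; rest ⊤}
  B9:  IN={a:-1; rest ⊤}  OUT={a:-1; rest ⊤}

Merge at B1: IN[B1] = OUT[B0] = {a: ⊤, b: ⊤, c: ⊤, d: -2, e: ⊤, f: -2}
Applying B1's transfer function to that IN value gives OUT[B1] (row B1 above).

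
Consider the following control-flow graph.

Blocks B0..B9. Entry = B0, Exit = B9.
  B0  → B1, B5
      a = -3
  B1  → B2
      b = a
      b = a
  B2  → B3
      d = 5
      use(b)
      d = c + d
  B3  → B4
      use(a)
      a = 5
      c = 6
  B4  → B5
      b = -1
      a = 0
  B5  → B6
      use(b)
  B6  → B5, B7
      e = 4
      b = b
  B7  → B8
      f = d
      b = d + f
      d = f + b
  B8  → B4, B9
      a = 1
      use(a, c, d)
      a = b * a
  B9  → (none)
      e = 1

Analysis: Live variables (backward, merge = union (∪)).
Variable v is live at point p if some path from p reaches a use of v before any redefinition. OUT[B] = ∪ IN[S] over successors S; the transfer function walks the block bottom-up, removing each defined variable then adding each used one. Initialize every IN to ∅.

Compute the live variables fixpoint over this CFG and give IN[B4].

Fixpoint table:
  B0: | IN={b, c, d} | OUT={a, b, c, d}
  B1: | IN={a, c} | OUT={a, b, c}
  B2: | IN={a, b, c} | OUT={a, d}
  B3: | IN={a, d} | OUT={c, d}
  B4: | IN={c, d} | OUT={b, c, d}
  B5: | IN={b, c, d} | OUT={b, c, d}
  B6: | IN={b, c, d} | OUT={b, c, d}
  B7: | IN={c, d} | OUT={b, c, d}
  B8: | IN={b, c, d} | OUT={c, d}
  B9: | IN={} | OUT={}

Merge at B4: OUT[B4] = IN[B5] = {b, c, d}
Applying B4's transfer function to that OUT value gives IN[B4] (row B4 above).

Answer: {c, d}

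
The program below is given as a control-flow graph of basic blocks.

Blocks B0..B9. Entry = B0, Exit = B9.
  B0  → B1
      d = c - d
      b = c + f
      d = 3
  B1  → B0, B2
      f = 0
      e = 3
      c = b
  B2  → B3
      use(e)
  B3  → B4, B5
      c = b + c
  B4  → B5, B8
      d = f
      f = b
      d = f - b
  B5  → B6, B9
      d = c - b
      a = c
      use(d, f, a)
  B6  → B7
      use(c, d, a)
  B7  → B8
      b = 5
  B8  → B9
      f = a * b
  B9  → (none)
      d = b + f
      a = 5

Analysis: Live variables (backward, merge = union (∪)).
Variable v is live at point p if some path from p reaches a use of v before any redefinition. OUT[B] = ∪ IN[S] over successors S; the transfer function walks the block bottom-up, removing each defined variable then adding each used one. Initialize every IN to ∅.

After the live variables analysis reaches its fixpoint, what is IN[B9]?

Answer: {b, f}

Trace:
Converged values:
  B0: | IN={a, c, d, f} | OUT={a, b, d}
  B1: | IN={a, b, d} | OUT={a, b, c, d, e, f}
  B2: | IN={a, b, c, e, f} | OUT={a, b, c, f}
  B3: | IN={a, b, c, f} | OUT={a, b, c, f}
  B4: | IN={a, b, c, f} | OUT={a, b, c, f}
  B5: | IN={b, c, f} | OUT={a, b, c, d, f}
  B6: | IN={a, c, d} | OUT={a}
  B7: | IN={a} | OUT={a, b}
  B8: | IN={a, b} | OUT={b, f}
  B9: | IN={b, f} | OUT={}

B9 is the boundary node: OUT[B9] = {}
Applying B9's transfer function to that OUT value gives IN[B9] (row B9 above).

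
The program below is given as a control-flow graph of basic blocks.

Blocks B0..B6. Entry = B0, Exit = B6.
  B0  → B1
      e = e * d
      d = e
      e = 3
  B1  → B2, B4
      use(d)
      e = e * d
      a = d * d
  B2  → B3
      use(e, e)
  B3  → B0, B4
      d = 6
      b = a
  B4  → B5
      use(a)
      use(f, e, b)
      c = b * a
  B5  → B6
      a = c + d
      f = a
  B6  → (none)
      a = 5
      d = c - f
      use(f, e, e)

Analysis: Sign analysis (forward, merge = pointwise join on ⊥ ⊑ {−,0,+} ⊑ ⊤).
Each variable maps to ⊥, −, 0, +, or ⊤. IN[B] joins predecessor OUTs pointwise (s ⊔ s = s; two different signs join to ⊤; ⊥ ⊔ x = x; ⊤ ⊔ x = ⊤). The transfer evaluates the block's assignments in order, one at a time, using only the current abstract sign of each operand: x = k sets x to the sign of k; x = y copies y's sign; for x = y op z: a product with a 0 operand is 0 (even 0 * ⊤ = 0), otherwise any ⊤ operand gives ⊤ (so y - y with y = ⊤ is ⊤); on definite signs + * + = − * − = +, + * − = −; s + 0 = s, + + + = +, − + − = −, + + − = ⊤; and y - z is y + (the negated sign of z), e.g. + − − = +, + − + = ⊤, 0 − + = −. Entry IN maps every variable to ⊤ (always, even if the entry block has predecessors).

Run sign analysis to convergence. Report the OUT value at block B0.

Answer: {a: ⊤, b: ⊤, c: ⊤, d: ⊤, e: +, f: ⊤}

Derivation:
Fixpoint table:
  B0:  IN=(all ⊤)  OUT={e:+; rest ⊤}
  B1:  IN={e:+; rest ⊤}  OUT=(all ⊤)
  B2:  IN=(all ⊤)  OUT=(all ⊤)
  B3:  IN=(all ⊤)  OUT={d:+; rest ⊤}
  B4:  IN=(all ⊤)  OUT=(all ⊤)
  B5:  IN=(all ⊤)  OUT=(all ⊤)
  B6:  IN=(all ⊤)  OUT={a:+; rest ⊤}

Merge at B0 (entry node, so the boundary value (all ⊤) is joined with the incoming edge(s)): IN[B0] = (all ⊤) ⊔ OUT[B3] = {a: ⊤, b: ⊤, c: ⊤, d: ⊤, e: ⊤, f: ⊤}
Applying B0's transfer function to that IN value gives OUT[B0] (row B0 above).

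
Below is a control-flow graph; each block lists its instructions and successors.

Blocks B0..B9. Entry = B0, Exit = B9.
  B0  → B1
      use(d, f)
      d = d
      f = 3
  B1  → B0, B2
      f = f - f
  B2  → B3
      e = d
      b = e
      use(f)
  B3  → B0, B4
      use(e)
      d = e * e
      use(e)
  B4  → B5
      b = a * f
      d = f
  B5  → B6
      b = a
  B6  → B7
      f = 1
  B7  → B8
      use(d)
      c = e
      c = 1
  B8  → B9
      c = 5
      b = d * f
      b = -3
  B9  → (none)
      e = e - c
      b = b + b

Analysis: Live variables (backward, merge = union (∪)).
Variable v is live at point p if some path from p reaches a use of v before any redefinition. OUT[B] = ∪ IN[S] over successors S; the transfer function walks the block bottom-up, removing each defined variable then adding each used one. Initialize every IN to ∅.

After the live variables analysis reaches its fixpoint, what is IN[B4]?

Answer: {a, e, f}

Trace:
Converged values:
  B0: | IN={a, d, f} | OUT={a, d, f}
  B1: | IN={a, d, f} | OUT={a, d, f}
  B2: | IN={a, d, f} | OUT={a, e, f}
  B3: | IN={a, e, f} | OUT={a, d, e, f}
  B4: | IN={a, e, f} | OUT={a, d, e}
  B5: | IN={a, d, e} | OUT={d, e}
  B6: | IN={d, e} | OUT={d, e, f}
  B7: | IN={d, e, f} | OUT={d, e, f}
  B8: | IN={d, e, f} | OUT={b, c, e}
  B9: | IN={b, c, e} | OUT={}

Merge at B4: OUT[B4] = IN[B5] = {a, d, e}
Applying B4's transfer function to that OUT value gives IN[B4] (row B4 above).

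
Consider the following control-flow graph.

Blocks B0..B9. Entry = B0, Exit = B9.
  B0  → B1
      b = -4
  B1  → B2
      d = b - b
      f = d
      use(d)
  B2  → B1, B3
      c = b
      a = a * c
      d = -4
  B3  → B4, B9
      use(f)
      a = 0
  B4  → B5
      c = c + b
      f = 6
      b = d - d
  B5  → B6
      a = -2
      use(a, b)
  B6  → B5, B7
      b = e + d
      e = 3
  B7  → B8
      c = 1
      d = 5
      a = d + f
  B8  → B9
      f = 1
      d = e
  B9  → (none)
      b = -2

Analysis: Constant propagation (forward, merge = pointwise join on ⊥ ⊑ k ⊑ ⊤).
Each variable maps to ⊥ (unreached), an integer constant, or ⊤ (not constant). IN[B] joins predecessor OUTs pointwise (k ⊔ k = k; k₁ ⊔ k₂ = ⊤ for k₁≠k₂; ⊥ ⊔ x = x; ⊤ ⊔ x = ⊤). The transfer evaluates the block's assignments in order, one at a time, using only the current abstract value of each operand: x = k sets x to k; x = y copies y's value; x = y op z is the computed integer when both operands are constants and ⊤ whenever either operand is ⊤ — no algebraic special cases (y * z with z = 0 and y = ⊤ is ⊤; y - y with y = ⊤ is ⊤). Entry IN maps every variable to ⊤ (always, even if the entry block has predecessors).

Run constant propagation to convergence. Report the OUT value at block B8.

Converged values:
  B0: | IN=(all ⊤) | OUT={b:-4; rest ⊤}
  B1: | IN={b:-4; rest ⊤} | OUT={b:-4, d:0, f:0; rest ⊤}
  B2: | IN={b:-4, d:0, f:0; rest ⊤} | OUT={b:-4, c:-4, d:-4, f:0; rest ⊤}
  B3: | IN={b:-4, c:-4, d:-4, f:0; rest ⊤} | OUT={a:0, b:-4, c:-4, d:-4, f:0; rest ⊤}
  B4: | IN={a:0, b:-4, c:-4, d:-4, f:0; rest ⊤} | OUT={a:0, b:0, c:-8, d:-4, f:6; rest ⊤}
  B5: | IN={c:-8, d:-4, f:6; rest ⊤} | OUT={a:-2, c:-8, d:-4, f:6; rest ⊤}
  B6: | IN={a:-2, c:-8, d:-4, f:6; rest ⊤} | OUT={a:-2, c:-8, d:-4, e:3, f:6; rest ⊤}
  B7: | IN={a:-2, c:-8, d:-4, e:3, f:6; rest ⊤} | OUT={a:11, c:1, d:5, e:3, f:6; rest ⊤}
  B8: | IN={a:11, c:1, d:5, e:3, f:6; rest ⊤} | OUT={a:11, c:1, d:3, e:3, f:1; rest ⊤}
  B9: | IN=(all ⊤) | OUT={b:-2; rest ⊤}

Merge at B8: IN[B8] = OUT[B7] = {a: 11, b: ⊤, c: 1, d: 5, e: 3, f: 6}
Applying B8's transfer function to that IN value gives OUT[B8] (row B8 above).

Answer: {a: 11, b: ⊤, c: 1, d: 3, e: 3, f: 1}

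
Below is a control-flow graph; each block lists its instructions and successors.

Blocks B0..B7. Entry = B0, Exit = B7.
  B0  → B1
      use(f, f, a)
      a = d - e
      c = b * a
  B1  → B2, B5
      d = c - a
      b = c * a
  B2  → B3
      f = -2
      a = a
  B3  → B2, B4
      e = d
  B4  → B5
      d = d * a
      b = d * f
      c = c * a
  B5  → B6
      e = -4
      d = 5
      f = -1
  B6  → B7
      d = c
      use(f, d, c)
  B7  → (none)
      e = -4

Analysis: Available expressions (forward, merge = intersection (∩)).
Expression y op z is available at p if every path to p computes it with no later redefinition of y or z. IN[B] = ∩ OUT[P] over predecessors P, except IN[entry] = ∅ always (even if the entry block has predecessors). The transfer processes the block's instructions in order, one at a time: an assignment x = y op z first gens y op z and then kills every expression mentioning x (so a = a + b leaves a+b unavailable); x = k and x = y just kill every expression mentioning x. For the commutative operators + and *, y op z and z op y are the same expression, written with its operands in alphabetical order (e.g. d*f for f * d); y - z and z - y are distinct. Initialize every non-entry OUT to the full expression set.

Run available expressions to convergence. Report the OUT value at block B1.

Converged values:
  B0:   IN={}   OUT={a*b, d-e}
  B1:   IN={a*b, d-e}   OUT={a*c, c-a}
  B2:   IN={}   OUT={}
  B3:   IN={}   OUT={}
  B4:   IN={}   OUT={d*f}
  B5:   IN={}   OUT={}
  B6:   IN={}   OUT={}
  B7:   IN={}   OUT={}

Merge at B1: IN[B1] = OUT[B0] = {a*b, d-e}
Applying B1's transfer function to that IN value gives OUT[B1] (row B1 above).

Answer: {a*c, c-a}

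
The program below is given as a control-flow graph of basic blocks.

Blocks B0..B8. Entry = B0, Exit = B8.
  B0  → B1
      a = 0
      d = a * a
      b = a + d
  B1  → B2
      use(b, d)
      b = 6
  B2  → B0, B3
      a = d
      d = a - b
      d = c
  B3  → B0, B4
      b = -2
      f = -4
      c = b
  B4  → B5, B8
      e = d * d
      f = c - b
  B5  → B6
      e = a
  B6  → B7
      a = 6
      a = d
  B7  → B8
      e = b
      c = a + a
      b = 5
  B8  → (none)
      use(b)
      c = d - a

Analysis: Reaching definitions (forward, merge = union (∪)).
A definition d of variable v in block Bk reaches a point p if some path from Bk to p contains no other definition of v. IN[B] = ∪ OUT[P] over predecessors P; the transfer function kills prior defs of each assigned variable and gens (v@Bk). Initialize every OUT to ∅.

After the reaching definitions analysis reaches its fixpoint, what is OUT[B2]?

Answer: {a@B2, b@B1, c@B3, d@B2, f@B3}

Derivation:
Per-block solution:
  B0:  IN={a@B2, b@B1, b@B3, c@B3, d@B2, f@B3}  OUT={a@B0, b@B0, c@B3, d@B0, f@B3}
  B1:  IN={a@B0, b@B0, c@B3, d@B0, f@B3}  OUT={a@B0, b@B1, c@B3, d@B0, f@B3}
  B2:  IN={a@B0, b@B1, c@B3, d@B0, f@B3}  OUT={a@B2, b@B1, c@B3, d@B2, f@B3}
  B3:  IN={a@B2, b@B1, c@B3, d@B2, f@B3}  OUT={a@B2, b@B3, c@B3, d@B2, f@B3}
  B4:  IN={a@B2, b@B3, c@B3, d@B2, f@B3}  OUT={a@B2, b@B3, c@B3, d@B2, e@B4, f@B4}
  B5:  IN={a@B2, b@B3, c@B3, d@B2, e@B4, f@B4}  OUT={a@B2, b@B3, c@B3, d@B2, e@B5, f@B4}
  B6:  IN={a@B2, b@B3, c@B3, d@B2, e@B5, f@B4}  OUT={a@B6, b@B3, c@B3, d@B2, e@B5, f@B4}
  B7:  IN={a@B6, b@B3, c@B3, d@B2, e@B5, f@B4}  OUT={a@B6, b@B7, c@B7, d@B2, e@B7, f@B4}
  B8:  IN={a@B2, a@B6, b@B3, b@B7, c@B3, c@B7, d@B2, e@B4, e@B7, f@B4}  OUT={a@B2, a@B6, b@B3, b@B7, c@B8, d@B2, e@B4, e@B7, f@B4}

Merge at B2: IN[B2] = OUT[B1] = {a@B0, b@B1, c@B3, d@B0, f@B3}
Applying B2's transfer function to that IN value gives OUT[B2] (row B2 above).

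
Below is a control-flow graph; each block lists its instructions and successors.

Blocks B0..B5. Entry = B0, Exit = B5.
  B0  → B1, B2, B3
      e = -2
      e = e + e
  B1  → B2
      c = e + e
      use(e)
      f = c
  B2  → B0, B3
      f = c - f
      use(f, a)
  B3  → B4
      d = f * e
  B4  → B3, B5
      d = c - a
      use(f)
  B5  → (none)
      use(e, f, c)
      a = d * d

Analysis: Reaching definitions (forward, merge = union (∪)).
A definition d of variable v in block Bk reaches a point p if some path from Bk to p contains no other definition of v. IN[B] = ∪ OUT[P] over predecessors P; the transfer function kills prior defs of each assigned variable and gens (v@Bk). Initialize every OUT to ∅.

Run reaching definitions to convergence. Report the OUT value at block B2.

Fixpoint table:
  B0:  IN={c@B1, e@B0, f@B2}  OUT={c@B1, e@B0, f@B2}
  B1:  IN={c@B1, e@B0, f@B2}  OUT={c@B1, e@B0, f@B1}
  B2:  IN={c@B1, e@B0, f@B1, f@B2}  OUT={c@B1, e@B0, f@B2}
  B3:  IN={c@B1, d@B4, e@B0, f@B2}  OUT={c@B1, d@B3, e@B0, f@B2}
  B4:  IN={c@B1, d@B3, e@B0, f@B2}  OUT={c@B1, d@B4, e@B0, f@B2}
  B5:  IN={c@B1, d@B4, e@B0, f@B2}  OUT={a@B5, c@B1, d@B4, e@B0, f@B2}

Merge at B2: IN[B2] = OUT[B0] ⊔ OUT[B1] = {c@B1, e@B0, f@B1, f@B2}
Applying B2's transfer function to that IN value gives OUT[B2] (row B2 above).

Answer: {c@B1, e@B0, f@B2}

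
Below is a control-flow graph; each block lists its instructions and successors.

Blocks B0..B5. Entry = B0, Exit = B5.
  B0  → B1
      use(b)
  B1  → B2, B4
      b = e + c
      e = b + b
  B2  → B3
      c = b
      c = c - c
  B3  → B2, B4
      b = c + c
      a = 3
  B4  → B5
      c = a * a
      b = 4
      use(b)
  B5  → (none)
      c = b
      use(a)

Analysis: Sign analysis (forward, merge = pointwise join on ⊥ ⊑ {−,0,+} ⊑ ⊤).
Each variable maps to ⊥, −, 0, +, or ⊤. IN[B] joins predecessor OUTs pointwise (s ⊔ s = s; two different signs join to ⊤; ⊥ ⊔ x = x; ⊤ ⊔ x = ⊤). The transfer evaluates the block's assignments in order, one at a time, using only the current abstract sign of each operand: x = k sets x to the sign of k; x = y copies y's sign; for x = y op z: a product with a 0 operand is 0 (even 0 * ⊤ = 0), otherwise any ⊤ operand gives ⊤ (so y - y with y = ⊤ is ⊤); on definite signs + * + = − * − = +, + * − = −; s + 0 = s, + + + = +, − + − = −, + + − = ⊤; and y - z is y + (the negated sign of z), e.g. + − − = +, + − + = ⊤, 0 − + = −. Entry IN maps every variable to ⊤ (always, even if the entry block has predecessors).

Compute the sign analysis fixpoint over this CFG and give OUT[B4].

Answer: {a: ⊤, b: +, c: ⊤, d: ⊤, e: ⊤, f: ⊤}

Working:
Per-block solution:
  B0:   IN=(all ⊤)   OUT=(all ⊤)
  B1:   IN=(all ⊤)   OUT=(all ⊤)
  B2:   IN=(all ⊤)   OUT=(all ⊤)
  B3:   IN=(all ⊤)   OUT={a:+; rest ⊤}
  B4:   IN=(all ⊤)   OUT={b:+; rest ⊤}
  B5:   IN={b:+; rest ⊤}   OUT={b:+, c:+; rest ⊤}

Merge at B4: IN[B4] = OUT[B1] ⊔ OUT[B3] = {a: ⊤, b: ⊤, c: ⊤, d: ⊤, e: ⊤, f: ⊤}
Applying B4's transfer function to that IN value gives OUT[B4] (row B4 above).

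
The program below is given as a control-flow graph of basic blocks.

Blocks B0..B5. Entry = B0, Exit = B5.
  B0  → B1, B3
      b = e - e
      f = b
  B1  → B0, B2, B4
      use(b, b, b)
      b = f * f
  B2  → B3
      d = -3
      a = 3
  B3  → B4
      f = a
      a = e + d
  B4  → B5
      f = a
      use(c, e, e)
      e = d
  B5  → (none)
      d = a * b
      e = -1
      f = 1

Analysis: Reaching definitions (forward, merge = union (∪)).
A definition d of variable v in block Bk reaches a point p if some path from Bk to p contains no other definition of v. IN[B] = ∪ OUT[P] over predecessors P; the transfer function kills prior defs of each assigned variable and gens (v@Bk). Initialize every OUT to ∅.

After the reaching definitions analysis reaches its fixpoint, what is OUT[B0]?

Answer: {b@B0, f@B0}

Derivation:
Converged values:
  B0:   IN={b@B1, f@B0}   OUT={b@B0, f@B0}
  B1:   IN={b@B0, f@B0}   OUT={b@B1, f@B0}
  B2:   IN={b@B1, f@B0}   OUT={a@B2, b@B1, d@B2, f@B0}
  B3:   IN={a@B2, b@B0, b@B1, d@B2, f@B0}   OUT={a@B3, b@B0, b@B1, d@B2, f@B3}
  B4:   IN={a@B3, b@B0, b@B1, d@B2, f@B0, f@B3}   OUT={a@B3, b@B0, b@B1, d@B2, e@B4, f@B4}
  B5:   IN={a@B3, b@B0, b@B1, d@B2, e@B4, f@B4}   OUT={a@B3, b@B0, b@B1, d@B5, e@B5, f@B5}

Merge at B0 (entry node, so the boundary value {} is joined with the incoming edge(s)): IN[B0] = {} ⊔ OUT[B1] = {b@B1, f@B0}
Applying B0's transfer function to that IN value gives OUT[B0] (row B0 above).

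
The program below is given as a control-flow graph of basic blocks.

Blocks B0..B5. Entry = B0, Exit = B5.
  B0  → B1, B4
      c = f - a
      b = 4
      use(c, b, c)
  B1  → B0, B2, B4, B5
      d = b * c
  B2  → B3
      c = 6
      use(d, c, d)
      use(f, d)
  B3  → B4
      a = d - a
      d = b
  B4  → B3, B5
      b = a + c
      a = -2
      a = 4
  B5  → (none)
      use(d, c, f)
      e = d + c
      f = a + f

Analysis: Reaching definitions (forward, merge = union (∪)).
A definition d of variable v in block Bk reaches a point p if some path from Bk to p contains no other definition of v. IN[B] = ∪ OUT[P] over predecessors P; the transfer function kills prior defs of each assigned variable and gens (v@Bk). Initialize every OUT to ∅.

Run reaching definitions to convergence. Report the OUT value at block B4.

Answer: {a@B4, b@B4, c@B0, c@B2, d@B1, d@B3}

Working:
Fixpoint table:
  B0: | IN={b@B0, c@B0, d@B1} | OUT={b@B0, c@B0, d@B1}
  B1: | IN={b@B0, c@B0, d@B1} | OUT={b@B0, c@B0, d@B1}
  B2: | IN={b@B0, c@B0, d@B1} | OUT={b@B0, c@B2, d@B1}
  B3: | IN={a@B4, b@B0, b@B4, c@B0, c@B2, d@B1, d@B3} | OUT={a@B3, b@B0, b@B4, c@B0, c@B2, d@B3}
  B4: | IN={a@B3, b@B0, b@B4, c@B0, c@B2, d@B1, d@B3} | OUT={a@B4, b@B4, c@B0, c@B2, d@B1, d@B3}
  B5: | IN={a@B4, b@B0, b@B4, c@B0, c@B2, d@B1, d@B3} | OUT={a@B4, b@B0, b@B4, c@B0, c@B2, d@B1, d@B3, e@B5, f@B5}

Merge at B4: IN[B4] = OUT[B0] ⊔ OUT[B1] ⊔ OUT[B3] = {a@B3, b@B0, b@B4, c@B0, c@B2, d@B1, d@B3}
Applying B4's transfer function to that IN value gives OUT[B4] (row B4 above).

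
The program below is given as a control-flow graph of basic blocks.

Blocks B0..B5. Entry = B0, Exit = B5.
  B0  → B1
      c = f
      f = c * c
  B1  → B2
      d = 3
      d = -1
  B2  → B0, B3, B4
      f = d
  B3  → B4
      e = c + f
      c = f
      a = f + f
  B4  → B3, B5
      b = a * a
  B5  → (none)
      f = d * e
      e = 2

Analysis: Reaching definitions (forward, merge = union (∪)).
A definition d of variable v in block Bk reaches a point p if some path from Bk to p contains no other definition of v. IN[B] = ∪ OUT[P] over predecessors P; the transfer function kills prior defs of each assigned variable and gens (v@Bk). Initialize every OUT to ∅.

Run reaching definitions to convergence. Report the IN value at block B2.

Answer: {c@B0, d@B1, f@B0}

Derivation:
Per-block solution:
  B0: | IN={c@B0, d@B1, f@B2} | OUT={c@B0, d@B1, f@B0}
  B1: | IN={c@B0, d@B1, f@B0} | OUT={c@B0, d@B1, f@B0}
  B2: | IN={c@B0, d@B1, f@B0} | OUT={c@B0, d@B1, f@B2}
  B3: | IN={a@B3, b@B4, c@B0, c@B3, d@B1, e@B3, f@B2} | OUT={a@B3, b@B4, c@B3, d@B1, e@B3, f@B2}
  B4: | IN={a@B3, b@B4, c@B0, c@B3, d@B1, e@B3, f@B2} | OUT={a@B3, b@B4, c@B0, c@B3, d@B1, e@B3, f@B2}
  B5: | IN={a@B3, b@B4, c@B0, c@B3, d@B1, e@B3, f@B2} | OUT={a@B3, b@B4, c@B0, c@B3, d@B1, e@B5, f@B5}

Merge at B2: IN[B2] = OUT[B1] = {c@B0, d@B1, f@B0}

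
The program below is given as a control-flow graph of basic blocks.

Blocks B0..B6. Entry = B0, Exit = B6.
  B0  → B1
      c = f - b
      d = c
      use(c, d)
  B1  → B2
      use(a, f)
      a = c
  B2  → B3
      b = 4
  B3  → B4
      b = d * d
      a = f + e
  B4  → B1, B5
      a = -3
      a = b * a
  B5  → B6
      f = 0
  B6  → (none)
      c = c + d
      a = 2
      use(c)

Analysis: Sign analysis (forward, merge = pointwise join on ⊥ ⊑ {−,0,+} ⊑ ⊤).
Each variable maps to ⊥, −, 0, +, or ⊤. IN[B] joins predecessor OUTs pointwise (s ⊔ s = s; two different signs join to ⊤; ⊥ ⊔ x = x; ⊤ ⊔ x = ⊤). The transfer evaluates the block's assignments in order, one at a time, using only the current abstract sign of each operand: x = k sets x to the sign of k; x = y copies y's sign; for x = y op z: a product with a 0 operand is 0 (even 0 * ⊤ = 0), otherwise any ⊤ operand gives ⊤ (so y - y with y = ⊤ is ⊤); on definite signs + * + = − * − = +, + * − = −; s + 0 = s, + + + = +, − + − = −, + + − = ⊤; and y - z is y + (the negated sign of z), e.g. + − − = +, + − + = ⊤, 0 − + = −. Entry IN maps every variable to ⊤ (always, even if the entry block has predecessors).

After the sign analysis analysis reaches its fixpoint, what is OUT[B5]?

Answer: {a: ⊤, b: ⊤, c: ⊤, d: ⊤, e: ⊤, f: 0}

Working:
Converged values:
  B0:   IN=(all ⊤)   OUT=(all ⊤)
  B1:   IN=(all ⊤)   OUT=(all ⊤)
  B2:   IN=(all ⊤)   OUT={b:+; rest ⊤}
  B3:   IN={b:+; rest ⊤}   OUT=(all ⊤)
  B4:   IN=(all ⊤)   OUT=(all ⊤)
  B5:   IN=(all ⊤)   OUT={f:0; rest ⊤}
  B6:   IN={f:0; rest ⊤}   OUT={a:+, f:0; rest ⊤}

Merge at B5: IN[B5] = OUT[B4] = {a: ⊤, b: ⊤, c: ⊤, d: ⊤, e: ⊤, f: ⊤}
Applying B5's transfer function to that IN value gives OUT[B5] (row B5 above).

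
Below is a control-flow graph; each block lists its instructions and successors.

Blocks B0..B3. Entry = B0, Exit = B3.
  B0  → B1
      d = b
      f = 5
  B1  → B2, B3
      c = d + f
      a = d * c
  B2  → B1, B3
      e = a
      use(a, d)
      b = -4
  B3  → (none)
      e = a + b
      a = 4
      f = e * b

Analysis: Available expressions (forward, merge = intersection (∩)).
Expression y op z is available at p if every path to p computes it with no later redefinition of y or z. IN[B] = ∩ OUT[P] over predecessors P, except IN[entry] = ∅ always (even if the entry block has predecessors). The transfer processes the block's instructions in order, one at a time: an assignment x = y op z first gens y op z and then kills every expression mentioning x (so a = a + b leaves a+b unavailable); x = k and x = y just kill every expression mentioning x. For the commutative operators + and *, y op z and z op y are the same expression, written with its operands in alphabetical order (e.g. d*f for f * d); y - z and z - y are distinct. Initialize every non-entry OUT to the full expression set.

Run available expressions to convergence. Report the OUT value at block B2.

Answer: {c*d, d+f}

Derivation:
Per-block solution:
  B0:   IN={}   OUT={}
  B1:   IN={}   OUT={c*d, d+f}
  B2:   IN={c*d, d+f}   OUT={c*d, d+f}
  B3:   IN={c*d, d+f}   OUT={b*e, c*d}

Merge at B2: IN[B2] = OUT[B1] = {c*d, d+f}
Applying B2's transfer function to that IN value gives OUT[B2] (row B2 above).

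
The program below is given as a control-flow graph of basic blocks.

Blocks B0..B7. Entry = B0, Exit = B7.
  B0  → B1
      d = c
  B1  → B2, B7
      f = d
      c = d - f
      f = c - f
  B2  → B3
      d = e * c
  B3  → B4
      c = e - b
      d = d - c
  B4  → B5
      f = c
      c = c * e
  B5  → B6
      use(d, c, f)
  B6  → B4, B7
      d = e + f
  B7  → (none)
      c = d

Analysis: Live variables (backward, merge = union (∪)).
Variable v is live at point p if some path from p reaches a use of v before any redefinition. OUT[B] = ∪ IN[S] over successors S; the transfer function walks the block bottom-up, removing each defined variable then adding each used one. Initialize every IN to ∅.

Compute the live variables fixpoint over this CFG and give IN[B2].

Answer: {b, c, e}

Derivation:
Fixpoint table:
  B0: | IN={b, c, e} | OUT={b, d, e}
  B1: | IN={b, d, e} | OUT={b, c, d, e}
  B2: | IN={b, c, e} | OUT={b, d, e}
  B3: | IN={b, d, e} | OUT={c, d, e}
  B4: | IN={c, d, e} | OUT={c, d, e, f}
  B5: | IN={c, d, e, f} | OUT={c, e, f}
  B6: | IN={c, e, f} | OUT={c, d, e}
  B7: | IN={d} | OUT={}

Merge at B2: OUT[B2] = IN[B3] = {b, d, e}
Applying B2's transfer function to that OUT value gives IN[B2] (row B2 above).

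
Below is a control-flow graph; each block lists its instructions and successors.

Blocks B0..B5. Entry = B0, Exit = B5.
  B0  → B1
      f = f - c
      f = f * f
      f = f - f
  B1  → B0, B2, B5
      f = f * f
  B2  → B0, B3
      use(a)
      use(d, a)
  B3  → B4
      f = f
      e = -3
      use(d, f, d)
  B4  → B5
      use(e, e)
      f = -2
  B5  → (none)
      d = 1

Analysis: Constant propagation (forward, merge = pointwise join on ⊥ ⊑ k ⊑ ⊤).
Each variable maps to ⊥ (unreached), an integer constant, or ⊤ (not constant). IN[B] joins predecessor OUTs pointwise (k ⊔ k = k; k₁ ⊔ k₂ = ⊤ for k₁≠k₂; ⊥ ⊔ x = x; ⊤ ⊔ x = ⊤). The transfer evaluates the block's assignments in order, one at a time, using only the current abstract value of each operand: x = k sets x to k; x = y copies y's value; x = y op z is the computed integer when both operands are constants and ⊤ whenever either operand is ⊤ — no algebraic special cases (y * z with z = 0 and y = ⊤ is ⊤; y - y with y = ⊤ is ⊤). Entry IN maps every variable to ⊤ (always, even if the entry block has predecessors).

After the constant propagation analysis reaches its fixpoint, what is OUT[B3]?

Answer: {a: ⊤, b: ⊤, c: ⊤, d: ⊤, e: -3, f: ⊤}

Derivation:
Converged values:
  B0: | IN=(all ⊤) | OUT=(all ⊤)
  B1: | IN=(all ⊤) | OUT=(all ⊤)
  B2: | IN=(all ⊤) | OUT=(all ⊤)
  B3: | IN=(all ⊤) | OUT={e:-3; rest ⊤}
  B4: | IN={e:-3; rest ⊤} | OUT={e:-3, f:-2; rest ⊤}
  B5: | IN=(all ⊤) | OUT={d:1; rest ⊤}

Merge at B3: IN[B3] = OUT[B2] = {a: ⊤, b: ⊤, c: ⊤, d: ⊤, e: ⊤, f: ⊤}
Applying B3's transfer function to that IN value gives OUT[B3] (row B3 above).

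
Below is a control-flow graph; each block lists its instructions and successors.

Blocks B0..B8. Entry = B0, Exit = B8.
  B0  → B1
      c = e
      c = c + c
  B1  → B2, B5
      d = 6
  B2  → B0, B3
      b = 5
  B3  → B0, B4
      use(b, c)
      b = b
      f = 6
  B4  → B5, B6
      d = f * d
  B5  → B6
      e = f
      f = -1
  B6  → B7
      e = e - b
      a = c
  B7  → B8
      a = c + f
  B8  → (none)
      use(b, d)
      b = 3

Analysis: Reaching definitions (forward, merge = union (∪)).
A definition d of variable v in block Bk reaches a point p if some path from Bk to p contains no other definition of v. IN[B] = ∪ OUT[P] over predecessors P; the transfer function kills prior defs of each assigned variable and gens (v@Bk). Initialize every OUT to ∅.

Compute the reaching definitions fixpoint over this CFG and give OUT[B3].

Answer: {b@B3, c@B0, d@B1, f@B3}

Working:
Per-block solution:
  B0:   IN={b@B2, b@B3, c@B0, d@B1, f@B3}   OUT={b@B2, b@B3, c@B0, d@B1, f@B3}
  B1:   IN={b@B2, b@B3, c@B0, d@B1, f@B3}   OUT={b@B2, b@B3, c@B0, d@B1, f@B3}
  B2:   IN={b@B2, b@B3, c@B0, d@B1, f@B3}   OUT={b@B2, c@B0, d@B1, f@B3}
  B3:   IN={b@B2, c@B0, d@B1, f@B3}   OUT={b@B3, c@B0, d@B1, f@B3}
  B4:   IN={b@B3, c@B0, d@B1, f@B3}   OUT={b@B3, c@B0, d@B4, f@B3}
  B5:   IN={b@B2, b@B3, c@B0, d@B1, d@B4, f@B3}   OUT={b@B2, b@B3, c@B0, d@B1, d@B4, e@B5, f@B5}
  B6:   IN={b@B2, b@B3, c@B0, d@B1, d@B4, e@B5, f@B3, f@B5}   OUT={a@B6, b@B2, b@B3, c@B0, d@B1, d@B4, e@B6, f@B3, f@B5}
  B7:   IN={a@B6, b@B2, b@B3, c@B0, d@B1, d@B4, e@B6, f@B3, f@B5}   OUT={a@B7, b@B2, b@B3, c@B0, d@B1, d@B4, e@B6, f@B3, f@B5}
  B8:   IN={a@B7, b@B2, b@B3, c@B0, d@B1, d@B4, e@B6, f@B3, f@B5}   OUT={a@B7, b@B8, c@B0, d@B1, d@B4, e@B6, f@B3, f@B5}

Merge at B3: IN[B3] = OUT[B2] = {b@B2, c@B0, d@B1, f@B3}
Applying B3's transfer function to that IN value gives OUT[B3] (row B3 above).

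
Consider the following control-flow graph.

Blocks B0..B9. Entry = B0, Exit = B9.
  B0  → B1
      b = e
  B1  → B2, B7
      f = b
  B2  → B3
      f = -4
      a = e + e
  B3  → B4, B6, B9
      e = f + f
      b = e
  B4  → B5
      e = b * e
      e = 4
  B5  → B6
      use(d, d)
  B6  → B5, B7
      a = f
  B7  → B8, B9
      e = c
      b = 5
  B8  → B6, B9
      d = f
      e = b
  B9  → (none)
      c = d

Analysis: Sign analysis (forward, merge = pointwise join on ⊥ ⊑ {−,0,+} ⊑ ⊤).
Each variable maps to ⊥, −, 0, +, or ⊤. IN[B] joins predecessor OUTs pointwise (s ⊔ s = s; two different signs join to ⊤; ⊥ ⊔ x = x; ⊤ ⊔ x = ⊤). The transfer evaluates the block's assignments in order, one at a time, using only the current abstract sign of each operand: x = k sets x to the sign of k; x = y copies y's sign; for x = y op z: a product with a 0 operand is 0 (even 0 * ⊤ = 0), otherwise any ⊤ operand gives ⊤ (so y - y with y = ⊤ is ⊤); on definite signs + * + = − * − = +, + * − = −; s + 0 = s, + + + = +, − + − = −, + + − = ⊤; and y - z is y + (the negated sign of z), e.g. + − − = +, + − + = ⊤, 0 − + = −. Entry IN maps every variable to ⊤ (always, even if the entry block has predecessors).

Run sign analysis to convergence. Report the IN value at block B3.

Fixpoint table:
  B0:  IN=(all ⊤)  OUT=(all ⊤)
  B1:  IN=(all ⊤)  OUT=(all ⊤)
  B2:  IN=(all ⊤)  OUT={f:-; rest ⊤}
  B3:  IN={f:-; rest ⊤}  OUT={b:-, e:-, f:-; rest ⊤}
  B4:  IN={b:-, e:-, f:-; rest ⊤}  OUT={b:-, e:+, f:-; rest ⊤}
  B5:  IN=(all ⊤)  OUT=(all ⊤)
  B6:  IN=(all ⊤)  OUT=(all ⊤)
  B7:  IN=(all ⊤)  OUT={b:+; rest ⊤}
  B8:  IN={b:+; rest ⊤}  OUT={b:+, e:+; rest ⊤}
  B9:  IN=(all ⊤)  OUT=(all ⊤)

Merge at B3: IN[B3] = OUT[B2] = {a: ⊤, b: ⊤, c: ⊤, d: ⊤, e: ⊤, f: -}

Answer: {a: ⊤, b: ⊤, c: ⊤, d: ⊤, e: ⊤, f: -}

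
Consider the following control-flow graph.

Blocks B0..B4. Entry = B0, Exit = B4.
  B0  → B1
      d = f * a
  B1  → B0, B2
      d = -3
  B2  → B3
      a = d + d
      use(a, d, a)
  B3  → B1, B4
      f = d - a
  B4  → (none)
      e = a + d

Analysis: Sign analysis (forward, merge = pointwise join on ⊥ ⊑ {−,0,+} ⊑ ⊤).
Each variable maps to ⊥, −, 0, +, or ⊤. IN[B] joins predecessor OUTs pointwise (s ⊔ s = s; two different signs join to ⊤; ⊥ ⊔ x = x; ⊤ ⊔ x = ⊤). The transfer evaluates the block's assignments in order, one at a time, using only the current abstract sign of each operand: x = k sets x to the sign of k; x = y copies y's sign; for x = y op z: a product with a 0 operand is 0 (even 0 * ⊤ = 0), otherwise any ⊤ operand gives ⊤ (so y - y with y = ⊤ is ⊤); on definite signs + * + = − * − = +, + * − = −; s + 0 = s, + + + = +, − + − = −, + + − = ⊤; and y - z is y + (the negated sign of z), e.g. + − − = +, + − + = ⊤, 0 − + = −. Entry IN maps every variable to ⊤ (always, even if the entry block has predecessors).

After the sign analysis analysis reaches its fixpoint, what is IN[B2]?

Answer: {a: ⊤, b: ⊤, c: ⊤, d: -, e: ⊤, f: ⊤}

Trace:
Per-block solution:
  B0:   IN=(all ⊤)   OUT=(all ⊤)
  B1:   IN=(all ⊤)   OUT={d:-; rest ⊤}
  B2:   IN={d:-; rest ⊤}   OUT={a:-, d:-; rest ⊤}
  B3:   IN={a:-, d:-; rest ⊤}   OUT={a:-, d:-; rest ⊤}
  B4:   IN={a:-, d:-; rest ⊤}   OUT={a:-, d:-, e:-; rest ⊤}

Merge at B2: IN[B2] = OUT[B1] = {a: ⊤, b: ⊤, c: ⊤, d: -, e: ⊤, f: ⊤}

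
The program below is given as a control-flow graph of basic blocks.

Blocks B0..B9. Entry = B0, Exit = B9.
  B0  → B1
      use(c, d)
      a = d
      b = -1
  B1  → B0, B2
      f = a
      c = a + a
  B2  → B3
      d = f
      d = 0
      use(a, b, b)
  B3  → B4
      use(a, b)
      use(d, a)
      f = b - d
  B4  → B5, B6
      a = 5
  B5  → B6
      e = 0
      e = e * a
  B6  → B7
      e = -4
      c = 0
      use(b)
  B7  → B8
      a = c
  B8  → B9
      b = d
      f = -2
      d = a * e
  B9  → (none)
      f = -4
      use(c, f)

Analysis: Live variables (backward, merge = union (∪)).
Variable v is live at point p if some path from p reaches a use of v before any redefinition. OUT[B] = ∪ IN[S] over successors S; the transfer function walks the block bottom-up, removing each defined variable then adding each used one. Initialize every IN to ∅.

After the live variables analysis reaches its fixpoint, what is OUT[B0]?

Answer: {a, b, d}

Trace:
Per-block solution:
  B0:   IN={c, d}   OUT={a, b, d}
  B1:   IN={a, b, d}   OUT={a, b, c, d, f}
  B2:   IN={a, b, f}   OUT={a, b, d}
  B3:   IN={a, b, d}   OUT={b, d}
  B4:   IN={b, d}   OUT={a, b, d}
  B5:   IN={a, b, d}   OUT={b, d}
  B6:   IN={b, d}   OUT={c, d, e}
  B7:   IN={c, d, e}   OUT={a, c, d, e}
  B8:   IN={a, c, d, e}   OUT={c}
  B9:   IN={c}   OUT={}

Merge at B0: OUT[B0] = IN[B1] = {a, b, d}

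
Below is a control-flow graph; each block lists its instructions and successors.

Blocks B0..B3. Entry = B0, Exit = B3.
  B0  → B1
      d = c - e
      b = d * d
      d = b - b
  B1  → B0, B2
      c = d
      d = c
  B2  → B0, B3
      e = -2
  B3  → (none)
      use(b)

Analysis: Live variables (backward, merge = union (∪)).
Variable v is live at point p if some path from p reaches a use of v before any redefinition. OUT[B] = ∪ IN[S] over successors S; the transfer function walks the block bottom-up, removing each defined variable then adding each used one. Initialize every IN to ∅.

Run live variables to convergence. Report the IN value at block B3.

Answer: {b}

Trace:
Converged values:
  B0: | IN={c, e} | OUT={b, d, e}
  B1: | IN={b, d, e} | OUT={b, c, e}
  B2: | IN={b, c} | OUT={b, c, e}
  B3: | IN={b} | OUT={}

B3 is the boundary node: OUT[B3] = {}
Applying B3's transfer function to that OUT value gives IN[B3] (row B3 above).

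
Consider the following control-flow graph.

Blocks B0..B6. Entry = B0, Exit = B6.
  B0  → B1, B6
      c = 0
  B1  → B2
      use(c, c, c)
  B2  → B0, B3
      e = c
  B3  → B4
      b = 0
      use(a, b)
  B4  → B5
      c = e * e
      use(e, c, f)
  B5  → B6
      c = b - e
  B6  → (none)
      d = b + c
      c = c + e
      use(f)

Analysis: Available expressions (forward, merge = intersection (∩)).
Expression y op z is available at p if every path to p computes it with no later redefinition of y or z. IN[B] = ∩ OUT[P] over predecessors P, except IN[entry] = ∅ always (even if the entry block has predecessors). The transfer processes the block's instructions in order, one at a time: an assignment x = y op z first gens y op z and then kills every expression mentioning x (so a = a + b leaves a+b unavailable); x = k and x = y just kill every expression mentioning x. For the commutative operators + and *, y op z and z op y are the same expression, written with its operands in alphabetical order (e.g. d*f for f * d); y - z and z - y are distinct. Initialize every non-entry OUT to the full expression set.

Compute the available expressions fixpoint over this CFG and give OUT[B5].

Per-block solution:
  B0: | IN={} | OUT={}
  B1: | IN={} | OUT={}
  B2: | IN={} | OUT={}
  B3: | IN={} | OUT={}
  B4: | IN={} | OUT={e*e}
  B5: | IN={e*e} | OUT={b-e, e*e}
  B6: | IN={} | OUT={}

Merge at B5: IN[B5] = OUT[B4] = {e*e}
Applying B5's transfer function to that IN value gives OUT[B5] (row B5 above).

Answer: {b-e, e*e}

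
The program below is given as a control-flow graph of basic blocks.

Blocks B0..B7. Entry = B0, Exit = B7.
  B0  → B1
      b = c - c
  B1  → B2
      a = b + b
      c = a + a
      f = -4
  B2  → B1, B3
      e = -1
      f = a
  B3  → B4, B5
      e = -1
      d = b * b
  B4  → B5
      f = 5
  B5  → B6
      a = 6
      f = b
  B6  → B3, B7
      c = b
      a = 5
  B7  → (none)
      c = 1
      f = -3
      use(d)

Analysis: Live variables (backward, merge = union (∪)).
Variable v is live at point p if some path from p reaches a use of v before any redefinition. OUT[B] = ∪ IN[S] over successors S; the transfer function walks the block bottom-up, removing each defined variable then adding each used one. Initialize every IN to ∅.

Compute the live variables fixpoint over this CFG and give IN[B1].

Answer: {b}

Trace:
Per-block solution:
  B0:   IN={c}   OUT={b}
  B1:   IN={b}   OUT={a, b}
  B2:   IN={a, b}   OUT={b}
  B3:   IN={b}   OUT={b, d}
  B4:   IN={b, d}   OUT={b, d}
  B5:   IN={b, d}   OUT={b, d}
  B6:   IN={b, d}   OUT={b, d}
  B7:   IN={d}   OUT={}

Merge at B1: OUT[B1] = IN[B2] = {a, b}
Applying B1's transfer function to that OUT value gives IN[B1] (row B1 above).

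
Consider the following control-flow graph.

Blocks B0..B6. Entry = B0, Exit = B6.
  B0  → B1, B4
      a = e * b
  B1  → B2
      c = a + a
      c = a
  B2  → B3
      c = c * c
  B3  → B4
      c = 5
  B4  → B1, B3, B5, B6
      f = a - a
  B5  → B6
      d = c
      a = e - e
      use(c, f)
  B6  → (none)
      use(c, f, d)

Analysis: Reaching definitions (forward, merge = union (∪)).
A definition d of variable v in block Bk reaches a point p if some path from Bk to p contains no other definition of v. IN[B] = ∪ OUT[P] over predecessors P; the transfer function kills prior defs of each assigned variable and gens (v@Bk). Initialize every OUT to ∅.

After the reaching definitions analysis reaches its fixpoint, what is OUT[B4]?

Converged values:
  B0:   IN={}   OUT={a@B0}
  B1:   IN={a@B0, c@B3, f@B4}   OUT={a@B0, c@B1, f@B4}
  B2:   IN={a@B0, c@B1, f@B4}   OUT={a@B0, c@B2, f@B4}
  B3:   IN={a@B0, c@B2, c@B3, f@B4}   OUT={a@B0, c@B3, f@B4}
  B4:   IN={a@B0, c@B3, f@B4}   OUT={a@B0, c@B3, f@B4}
  B5:   IN={a@B0, c@B3, f@B4}   OUT={a@B5, c@B3, d@B5, f@B4}
  B6:   IN={a@B0, a@B5, c@B3, d@B5, f@B4}   OUT={a@B0, a@B5, c@B3, d@B5, f@B4}

Merge at B4: IN[B4] = OUT[B0] ⊔ OUT[B3] = {a@B0, c@B3, f@B4}
Applying B4's transfer function to that IN value gives OUT[B4] (row B4 above).

Answer: {a@B0, c@B3, f@B4}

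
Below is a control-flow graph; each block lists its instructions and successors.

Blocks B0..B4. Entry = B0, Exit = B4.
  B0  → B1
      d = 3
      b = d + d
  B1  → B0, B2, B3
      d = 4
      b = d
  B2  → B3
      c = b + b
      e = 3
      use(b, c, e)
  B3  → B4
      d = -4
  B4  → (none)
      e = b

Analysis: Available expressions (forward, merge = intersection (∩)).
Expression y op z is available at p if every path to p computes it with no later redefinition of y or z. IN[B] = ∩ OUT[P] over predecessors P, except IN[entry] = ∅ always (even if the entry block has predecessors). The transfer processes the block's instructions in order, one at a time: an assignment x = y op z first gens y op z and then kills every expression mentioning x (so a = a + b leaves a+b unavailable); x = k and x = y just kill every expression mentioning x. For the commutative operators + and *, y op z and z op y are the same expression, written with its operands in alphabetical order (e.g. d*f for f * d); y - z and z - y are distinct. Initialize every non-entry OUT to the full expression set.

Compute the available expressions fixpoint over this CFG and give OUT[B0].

Fixpoint table:
  B0:  IN={}  OUT={d+d}
  B1:  IN={d+d}  OUT={}
  B2:  IN={}  OUT={b+b}
  B3:  IN={}  OUT={}
  B4:  IN={}  OUT={}

Merge at B0 (entry node, so the boundary value {} is joined with the incoming edge(s)): IN[B0] = {} ∩ OUT[B1] = {}
Applying B0's transfer function to that IN value gives OUT[B0] (row B0 above).

Answer: {d+d}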